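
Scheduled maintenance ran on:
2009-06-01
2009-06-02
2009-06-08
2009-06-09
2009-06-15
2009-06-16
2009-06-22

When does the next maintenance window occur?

The gap pattern 1, 6, 1, 6, 1, 6 repeats every 2 events.
These are the Mondays and Tuesdays of each week.
Next Tuesday: 2009-06-23.

2009-06-23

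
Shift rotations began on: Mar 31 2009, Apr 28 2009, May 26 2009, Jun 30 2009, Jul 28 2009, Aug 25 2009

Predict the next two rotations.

Sep 29 2009, Oct 27 2009

Every date is a Tuesday; gaps 28, 28, 35, 28, 28 days.
Each is the last Tuesday of its month (at least one falls on the 29th or later, ruling out '4th Tuesday').
September 2009 ends with Tuesday Sep 29 2009.
October 2009 ends with Tuesday Oct 27 2009.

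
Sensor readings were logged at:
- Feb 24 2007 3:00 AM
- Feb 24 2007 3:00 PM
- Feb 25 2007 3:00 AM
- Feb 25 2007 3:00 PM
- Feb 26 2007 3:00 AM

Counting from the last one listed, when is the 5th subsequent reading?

The interval is a steady 12 hours (12, 12, 12, 12).
Feb 26 2007 3:00 AM + 12 h = Feb 26 2007 3:00 PM.
Feb 26 2007 3:00 PM + 12 h = Feb 27 2007 3:00 AM.
Feb 27 2007 3:00 AM + 12 h = Feb 27 2007 3:00 PM.
Feb 27 2007 3:00 PM + 12 h = Feb 28 2007 3:00 AM.
Feb 28 2007 3:00 AM + 12 h = Feb 28 2007 3:00 PM.

Feb 28 2007 3:00 PM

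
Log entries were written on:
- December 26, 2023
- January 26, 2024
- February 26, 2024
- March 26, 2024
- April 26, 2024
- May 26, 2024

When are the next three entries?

June 26, 2024; July 26, 2024; August 26, 2024

Each date is the 26th; the gaps (31, 31, 29, 31, 30) track the month lengths.
The rule is the 26th of each month.
June 2024: June 26, 2024.
July 2024: July 26, 2024.
Next: August 2024 → August 26, 2024.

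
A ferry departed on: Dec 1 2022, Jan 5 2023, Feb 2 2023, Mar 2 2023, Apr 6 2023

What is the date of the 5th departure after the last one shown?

Gaps: 35, 28, 28, 35 days — a mix of 28 and 35. Every date is a Thursday.
Each is the 1st Thursday of its month.
May 2023 — 1st Thursday is May 4 2023.
1st Thursday of June 2023: Jun 1 2023.
1st Thursday of July 2023: Jul 6 2023.
1st Thursday of August 2023: Aug 3 2023.
1st Thursday of September 2023: Sep 7 2023.

Sep 7 2023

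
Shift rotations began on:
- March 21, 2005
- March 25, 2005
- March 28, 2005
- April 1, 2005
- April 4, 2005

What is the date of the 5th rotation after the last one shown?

April 22, 2005

The gap pattern 4, 3, 4, 3 repeats every 2 events.
These are the Mondays and Fridays of each week.
The following Friday is April 8, 2005.
Next Monday: April 11, 2005.
The following Friday is April 15, 2005.
The following Monday is April 18, 2005.
Next Friday: April 22, 2005.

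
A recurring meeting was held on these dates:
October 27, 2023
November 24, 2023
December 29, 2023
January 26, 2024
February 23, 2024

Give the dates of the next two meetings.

All Fridays; the gaps (28, 35, 28, 28) vary with month length.
This is the last Friday of each month.
March 2024 ends with Friday March 29, 2024.
April 2024 ends with Friday April 26, 2024.

March 29, 2024; April 26, 2024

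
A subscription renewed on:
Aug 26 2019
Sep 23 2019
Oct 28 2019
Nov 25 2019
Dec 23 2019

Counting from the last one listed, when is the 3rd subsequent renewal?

Mar 23 2020

Gaps: 28, 35, 28, 28 days — a mix of 28 and 35. Every date is a Monday.
Each is the 4th Monday of its month.
4th Monday of January 2020: Jan 27 2020.
4th Monday of February 2020: Feb 24 2020.
4th Monday of March 2020: Mar 23 2020.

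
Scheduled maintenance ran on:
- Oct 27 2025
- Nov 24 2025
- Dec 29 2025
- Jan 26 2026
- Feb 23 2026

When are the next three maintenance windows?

All Mondays; the gaps (28, 35, 28, 28) vary with month length.
This is the last Monday of each month.
March 2026 ends with Monday Mar 30 2026.
Last Monday of April 2026: Apr 27 2026.
Last Monday of May 2026: May 25 2026.

Mar 30 2026, Apr 27 2026, May 25 2026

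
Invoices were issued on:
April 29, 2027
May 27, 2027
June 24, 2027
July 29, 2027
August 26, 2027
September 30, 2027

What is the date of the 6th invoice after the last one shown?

March 30, 2028

These are Thursdays with 28, 28, 35, 28, 35-day gaps.
Each is the final Thursday of its month — April 29, 2027 is past the 28th, so '4th Thursday' doesn't fit.
October 2027 ends with Thursday October 28, 2027.
Last Thursday of November 2027: November 25, 2027.
December 2027 ends with Thursday December 30, 2027.
Last Thursday of January 2028: January 27, 2028.
Last Thursday of February 2028: February 24, 2028.
Last Thursday of March 2028: March 30, 2028.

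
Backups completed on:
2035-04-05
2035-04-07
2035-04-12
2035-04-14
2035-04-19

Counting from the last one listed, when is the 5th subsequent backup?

2035-05-05

The gap pattern 2, 5, 2, 5 repeats every 2 events.
These are the Thursdays and Saturdays of each week.
Next Saturday: 2035-04-21.
Next Thursday: 2035-04-26.
Next Saturday: 2035-04-28.
The following Thursday is 2035-05-03.
The following Saturday is 2035-05-05.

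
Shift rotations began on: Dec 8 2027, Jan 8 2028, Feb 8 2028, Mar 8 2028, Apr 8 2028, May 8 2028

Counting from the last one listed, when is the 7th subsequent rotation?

Each date is the 8th; the gaps (31, 31, 29, 31, 30) track the month lengths.
The rule is the 8th of each month.
Next: June 2028 → Jun 8 2028.
Next: July 2028 → Jul 8 2028.
August 2028: Aug 8 2028.
September 2028: Sep 8 2028.
October 2028: Oct 8 2028.
November 2028: Nov 8 2028.
December 2028: Dec 8 2028.

Dec 8 2028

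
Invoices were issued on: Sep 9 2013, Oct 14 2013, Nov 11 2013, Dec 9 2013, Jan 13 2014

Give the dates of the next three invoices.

All dates are Mondays, 35, 28, 28, 35 days apart.
Specifically, the 2nd Monday of each month.
2nd Monday of February 2014: Feb 10 2014.
2nd Monday of March 2014: Mar 10 2014.
2nd Monday of April 2014: Apr 14 2014.

Feb 10 2014, Mar 10 2014, Apr 14 2014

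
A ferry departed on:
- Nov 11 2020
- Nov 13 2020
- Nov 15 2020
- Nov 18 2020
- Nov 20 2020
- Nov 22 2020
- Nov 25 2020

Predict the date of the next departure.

Nov 27 2020

Gaps: 2, 2, 3, 2, 2, 3 days — not constant, but cyclic with period 3.
The events fall on every Wednesday, Friday and Sunday.
Next Friday: Nov 27 2020.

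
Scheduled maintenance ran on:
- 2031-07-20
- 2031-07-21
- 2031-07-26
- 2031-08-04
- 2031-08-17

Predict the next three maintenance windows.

Gaps: 1, 5, 9, 13 days — each gap is 4 larger than the previous one.
Next gap: 17 days. 2031-08-17 + 17 days = 2031-09-03.
Next gap: 21 days. 2031-09-03 + 21 days = 2031-09-24.
Next gap: 25 days. 2031-09-24 + 25 days = 2031-10-19.

2031-09-03, 2031-09-24, 2031-10-19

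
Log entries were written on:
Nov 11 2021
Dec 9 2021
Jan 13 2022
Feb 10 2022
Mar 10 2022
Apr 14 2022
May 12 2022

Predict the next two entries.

These are Thursdays at 28- or 35-day spacing (28, 35, 28, 28, 35, 28).
The pattern: 2nd Thursday of the month.
June 2022 — 2nd Thursday is Jun 9 2022.
2nd Thursday of July 2022: Jul 14 2022.

Jun 9 2022, Jul 14 2022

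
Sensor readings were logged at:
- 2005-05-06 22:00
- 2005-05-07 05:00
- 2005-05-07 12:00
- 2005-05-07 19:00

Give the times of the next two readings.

2005-05-08 02:00, 2005-05-08 09:00

The interval is a steady 7 hours (7, 7, 7).
2005-05-07 19:00 + 7 h = 2005-05-08 02:00.
2005-05-08 02:00 + 7 h = 2005-05-08 09:00.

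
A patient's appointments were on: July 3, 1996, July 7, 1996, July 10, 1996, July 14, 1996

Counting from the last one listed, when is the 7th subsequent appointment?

August 7, 1996

The gap pattern 4, 3, 4 repeats every 2 events.
These are the Wednesdays and Sundays of each week.
Next Wednesday: July 17, 1996.
The following Sunday is July 21, 1996.
The following Wednesday is July 24, 1996.
The following Sunday is July 28, 1996.
The following Wednesday is July 31, 1996.
Next Sunday: August 4, 1996.
The following Wednesday is August 7, 1996.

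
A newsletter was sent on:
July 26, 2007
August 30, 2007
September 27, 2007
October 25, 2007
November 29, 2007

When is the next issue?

December 27, 2007

These are Thursdays with 35, 28, 28, 35-day gaps.
Each is the final Thursday of its month — August 30, 2007 is past the 28th, so '4th Thursday' doesn't fit.
Last Thursday of December 2007: December 27, 2007.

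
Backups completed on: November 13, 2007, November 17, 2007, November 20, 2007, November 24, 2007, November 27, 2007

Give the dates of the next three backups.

December 1, 2007; December 4, 2007; December 8, 2007

Gaps: 4, 3, 4, 3 days — not constant, but cyclic with period 2.
The events fall on every Tuesday and Saturday.
Next Saturday: December 1, 2007.
The following Tuesday is December 4, 2007.
Next Saturday: December 8, 2007.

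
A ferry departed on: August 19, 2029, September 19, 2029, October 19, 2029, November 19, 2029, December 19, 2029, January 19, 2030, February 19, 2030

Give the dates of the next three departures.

March 19, 2030; April 19, 2030; May 19, 2030

Each date is the 19th; the gaps (31, 30, 31, 30, 31, 31) track the month lengths.
The rule is the 19th of each month.
March 2030: March 19, 2030.
Next: April 2030 → April 19, 2030.
Next: May 2030 → May 19, 2030.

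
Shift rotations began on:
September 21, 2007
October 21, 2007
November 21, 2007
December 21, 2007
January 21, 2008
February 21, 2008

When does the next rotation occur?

Each date is the 21st; the gaps (30, 31, 30, 31, 31) track the month lengths.
The rule is the 21st of each month.
March 2008: March 21, 2008.

March 21, 2008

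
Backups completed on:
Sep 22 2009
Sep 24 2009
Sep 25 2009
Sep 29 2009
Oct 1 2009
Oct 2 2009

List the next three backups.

Every event lands on a Tuesday or Thursday or Friday (gaps cycle 2, 1, 4, 2, 1).
So the schedule is: every Tuesday, Thursday and Friday.
The following Tuesday is Oct 6 2009.
The following Thursday is Oct 8 2009.
Next Friday: Oct 9 2009.

Oct 6 2009, Oct 8 2009, Oct 9 2009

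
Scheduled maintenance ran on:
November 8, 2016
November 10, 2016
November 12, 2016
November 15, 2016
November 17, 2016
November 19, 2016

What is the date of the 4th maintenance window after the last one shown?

November 29, 2016

Gaps: 2, 2, 3, 2, 2 days — not constant, but cyclic with period 3.
The events fall on every Tuesday, Thursday and Saturday.
Next Tuesday: November 22, 2016.
The following Thursday is November 24, 2016.
Next Saturday: November 26, 2016.
The following Tuesday is November 29, 2016.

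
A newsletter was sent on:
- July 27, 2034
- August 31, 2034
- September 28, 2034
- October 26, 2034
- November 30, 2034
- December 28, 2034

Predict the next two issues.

January 25, 2035; February 22, 2035

All Thursdays; the gaps (35, 28, 28, 35, 28) vary with month length.
This is the last Thursday of each month.
January 2035 ends with Thursday January 25, 2035.
Last Thursday of February 2035: February 22, 2035.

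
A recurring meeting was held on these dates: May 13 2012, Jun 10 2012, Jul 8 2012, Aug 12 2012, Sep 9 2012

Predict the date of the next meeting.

Oct 14 2012

All dates are Sundays, 28, 28, 35, 28 days apart.
Specifically, the 2nd Sunday of each month.
October 2012 — 2nd Sunday is Oct 14 2012.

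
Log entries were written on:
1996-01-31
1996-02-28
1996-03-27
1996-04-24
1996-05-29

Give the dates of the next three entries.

1996-06-26, 1996-07-31, 1996-08-28

These are Wednesdays with 28, 28, 28, 35-day gaps.
Each is the final Wednesday of its month — 1996-01-31 is past the 28th, so '4th Wednesday' doesn't fit.
Last Wednesday of June 1996: 1996-06-26.
Last Wednesday of July 1996: 1996-07-31.
August 1996 ends with Wednesday 1996-08-28.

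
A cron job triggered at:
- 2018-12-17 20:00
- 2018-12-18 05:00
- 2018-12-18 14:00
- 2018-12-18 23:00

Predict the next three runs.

2018-12-19 08:00, 2018-12-19 17:00, 2018-12-20 02:00

Gaps: 9, 9, 9 hours — each event is 9 hours after the previous one.
2018-12-18 23:00 + 9 h = 2018-12-19 08:00.
2018-12-19 08:00 + 9 h = 2018-12-19 17:00.
2018-12-19 17:00 + 9 h = 2018-12-20 02:00.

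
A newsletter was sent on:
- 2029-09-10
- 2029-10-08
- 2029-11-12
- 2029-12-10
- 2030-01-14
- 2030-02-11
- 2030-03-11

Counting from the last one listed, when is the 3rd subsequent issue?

These are Mondays at 28- or 35-day spacing (28, 35, 28, 35, 28, 28).
The pattern: 2nd Monday of the month.
April 2030 — 2nd Monday is 2030-04-08.
May 2030 — 2nd Monday is 2030-05-13.
2nd Monday of June 2030: 2030-06-10.

2030-06-10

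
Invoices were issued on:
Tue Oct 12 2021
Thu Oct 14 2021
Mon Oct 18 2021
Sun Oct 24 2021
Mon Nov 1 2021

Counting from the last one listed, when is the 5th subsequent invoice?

Gaps: 2, 4, 6, 8 days — each gap is 2 larger than the previous one.
Next gap: 10 days. Mon Nov 1 2021 + 10 days = Thu Nov 11 2021.
Next gap: 12 days. Thu Nov 11 2021 + 12 days = Tue Nov 23 2021.
Next gap: 14 days. Tue Nov 23 2021 + 14 days = Tue Dec 7 2021.
Next gap: 16 days. Tue Dec 7 2021 + 16 days = Thu Dec 23 2021.
Next gap: 18 days. Thu Dec 23 2021 + 18 days = Mon Jan 10 2022.

Mon Jan 10 2022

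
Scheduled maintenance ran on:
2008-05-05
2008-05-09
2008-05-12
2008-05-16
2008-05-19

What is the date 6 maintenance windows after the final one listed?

2008-06-09

The gap pattern 4, 3, 4, 3 repeats every 2 events.
These are the Mondays and Fridays of each week.
Next Friday: 2008-05-23.
Next Monday: 2008-05-26.
Next Friday: 2008-05-30.
Next Monday: 2008-06-02.
The following Friday is 2008-06-06.
Next Monday: 2008-06-09.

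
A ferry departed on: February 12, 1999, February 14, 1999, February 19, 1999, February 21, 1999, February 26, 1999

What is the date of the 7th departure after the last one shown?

March 21, 1999

Gaps: 2, 5, 2, 5 days — not constant, but cyclic with period 2.
The events fall on every Friday and Sunday.
Next Sunday: February 28, 1999.
Next Friday: March 5, 1999.
Next Sunday: March 7, 1999.
The following Friday is March 12, 1999.
Next Sunday: March 14, 1999.
Next Friday: March 19, 1999.
The following Sunday is March 21, 1999.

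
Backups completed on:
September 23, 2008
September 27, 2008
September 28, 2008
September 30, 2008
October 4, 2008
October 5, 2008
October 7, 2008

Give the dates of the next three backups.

October 11, 2008; October 12, 2008; October 14, 2008

Every event lands on a Tuesday or Saturday or Sunday (gaps cycle 4, 1, 2, 4, 1, 2).
So the schedule is: every Tuesday, Saturday and Sunday.
Next Saturday: October 11, 2008.
The following Sunday is October 12, 2008.
The following Tuesday is October 14, 2008.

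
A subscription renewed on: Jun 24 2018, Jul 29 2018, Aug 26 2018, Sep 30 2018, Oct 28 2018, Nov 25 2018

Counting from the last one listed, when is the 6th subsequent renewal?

May 26 2019

Every date is a Sunday; gaps 35, 28, 35, 28, 28 days.
Each is the last Sunday of its month (at least one falls on the 29th or later, ruling out '4th Sunday').
Last Sunday of December 2018: Dec 30 2018.
January 2019 ends with Sunday Jan 27 2019.
February 2019 ends with Sunday Feb 24 2019.
Last Sunday of March 2019: Mar 31 2019.
Last Sunday of April 2019: Apr 28 2019.
Last Sunday of May 2019: May 26 2019.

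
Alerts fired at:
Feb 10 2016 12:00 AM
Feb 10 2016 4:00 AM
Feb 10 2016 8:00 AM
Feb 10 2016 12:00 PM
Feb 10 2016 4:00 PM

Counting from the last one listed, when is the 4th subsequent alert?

Spacing: 4, 4, 4, 4 h — constant 4 h.
Feb 10 2016 4:00 PM + 4 h = Feb 10 2016 8:00 PM.
Feb 10 2016 8:00 PM + 4 h = Feb 11 2016 12:00 AM.
Feb 11 2016 12:00 AM + 4 h = Feb 11 2016 4:00 AM.
Feb 11 2016 4:00 AM + 4 h = Feb 11 2016 8:00 AM.

Feb 11 2016 8:00 AM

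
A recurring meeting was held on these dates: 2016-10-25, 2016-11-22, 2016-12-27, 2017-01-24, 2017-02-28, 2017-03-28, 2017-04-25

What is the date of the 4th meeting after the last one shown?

These are Tuesdays at 28- or 35-day spacing (28, 35, 28, 35, 28, 28).
The pattern: 4th Tuesday of the month.
May 2017 — 4th Tuesday is 2017-05-23.
June 2017 — 4th Tuesday is 2017-06-27.
July 2017 — 4th Tuesday is 2017-07-25.
August 2017 — 4th Tuesday is 2017-08-22.

2017-08-22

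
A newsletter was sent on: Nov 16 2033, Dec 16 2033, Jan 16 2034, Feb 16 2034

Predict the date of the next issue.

Mar 16 2034

Gaps: 30, 31, 31 days — not constant. Every event is on the 16th of the month.
Pattern: the 16th of each month.
Next: March 2034 → Mar 16 2034.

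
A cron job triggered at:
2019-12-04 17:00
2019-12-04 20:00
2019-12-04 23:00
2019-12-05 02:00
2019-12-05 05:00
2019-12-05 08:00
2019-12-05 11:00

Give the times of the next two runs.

Spacing: 3, 3, 3, 3, 3, 3 h — constant 3 h.
2019-12-05 11:00 + 3 h = 2019-12-05 14:00.
2019-12-05 14:00 + 3 h = 2019-12-05 17:00.

2019-12-05 14:00, 2019-12-05 17:00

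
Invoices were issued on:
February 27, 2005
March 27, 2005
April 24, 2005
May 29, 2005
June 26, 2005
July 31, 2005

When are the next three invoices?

August 28, 2005; September 25, 2005; October 30, 2005

Every date is a Sunday; gaps 28, 28, 35, 28, 35 days.
Each is the last Sunday of its month (at least one falls on the 29th or later, ruling out '4th Sunday').
August 2005 ends with Sunday August 28, 2005.
September 2005 ends with Sunday September 25, 2005.
Last Sunday of October 2005: October 30, 2005.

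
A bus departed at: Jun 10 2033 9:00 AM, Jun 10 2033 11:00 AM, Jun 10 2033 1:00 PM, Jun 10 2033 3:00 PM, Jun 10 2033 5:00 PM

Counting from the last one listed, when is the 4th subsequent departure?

Jun 11 2033 1:00 AM

Spacing: 2, 2, 2, 2 h — constant 2 h.
Jun 10 2033 5:00 PM + 2 h = Jun 10 2033 7:00 PM.
Jun 10 2033 7:00 PM + 2 h = Jun 10 2033 9:00 PM.
Jun 10 2033 9:00 PM + 2 h = Jun 10 2033 11:00 PM.
Jun 10 2033 11:00 PM + 2 h = Jun 11 2033 1:00 AM.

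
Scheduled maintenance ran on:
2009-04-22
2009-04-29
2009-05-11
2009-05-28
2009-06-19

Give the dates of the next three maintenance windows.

Intervals are 7, 12, 17, 22 days — an arithmetic progression with common difference 5.
Next gap: 27 days. 2009-06-19 + 27 days = 2009-07-16.
Next gap: 32 days. 2009-07-16 + 32 days = 2009-08-17.
Next gap: 37 days. 2009-08-17 + 37 days = 2009-09-23.

2009-07-16, 2009-08-17, 2009-09-23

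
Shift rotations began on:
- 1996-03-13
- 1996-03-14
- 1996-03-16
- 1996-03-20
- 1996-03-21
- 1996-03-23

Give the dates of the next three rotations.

Gaps: 1, 2, 4, 1, 2 days — not constant, but cyclic with period 3.
The events fall on every Wednesday, Thursday and Saturday.
The following Wednesday is 1996-03-27.
The following Thursday is 1996-03-28.
Next Saturday: 1996-03-30.

1996-03-27, 1996-03-28, 1996-03-30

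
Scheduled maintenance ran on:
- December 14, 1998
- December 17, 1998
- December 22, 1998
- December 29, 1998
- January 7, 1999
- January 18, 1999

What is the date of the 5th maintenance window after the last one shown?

April 13, 1999

Intervals are 3, 5, 7, 9, 11 days — an arithmetic progression with common difference 2.
Next gap: 13 days. January 18, 1999 + 13 days = January 31, 1999.
Next gap: 15 days. January 31, 1999 + 15 days = February 15, 1999.
Next gap: 17 days. February 15, 1999 + 17 days = March 4, 1999.
Next gap: 19 days. March 4, 1999 + 19 days = March 23, 1999.
Next gap: 21 days. March 23, 1999 + 21 days = April 13, 1999.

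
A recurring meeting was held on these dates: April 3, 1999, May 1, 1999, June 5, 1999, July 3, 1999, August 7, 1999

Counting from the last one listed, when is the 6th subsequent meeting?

February 5, 2000

These are Saturdays at 28- or 35-day spacing (28, 35, 28, 35).
The pattern: 1st Saturday of the month.
1st Saturday of September 1999: September 4, 1999.
October 1999 — 1st Saturday is October 2, 1999.
November 1999 — 1st Saturday is November 6, 1999.
1st Saturday of December 1999: December 4, 1999.
January 2000 — 1st Saturday is January 1, 2000.
February 2000 — 1st Saturday is February 5, 2000.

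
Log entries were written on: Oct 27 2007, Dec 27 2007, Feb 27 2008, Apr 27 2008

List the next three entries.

The day-of-month is always 27 (61, 62, 60 days between events).
So this recurs on the 27th of every 2 months.
Next: June 2008 → Jun 27 2008.
Next: August 2008 → Aug 27 2008.
Next: October 2008 → Oct 27 2008.

Jun 27 2008, Aug 27 2008, Oct 27 2008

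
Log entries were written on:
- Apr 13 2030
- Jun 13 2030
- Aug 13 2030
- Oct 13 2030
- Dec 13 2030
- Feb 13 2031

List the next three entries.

Gaps: 61, 61, 61, 61, 62 days — not constant. Every event is on the 13th of the month.
Pattern: the 13th of every 2 months.
April 2031: Apr 13 2031.
June 2031: Jun 13 2031.
August 2031: Aug 13 2031.

Apr 13 2031, Jun 13 2031, Aug 13 2031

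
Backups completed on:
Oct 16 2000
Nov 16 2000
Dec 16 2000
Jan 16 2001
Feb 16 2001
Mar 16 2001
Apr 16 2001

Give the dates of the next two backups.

May 16 2001, Jun 16 2001

The day-of-month is always 16 (31, 30, 31, 31, 28, 31 days between events).
So this recurs on the 16th of each month.
May 2001: May 16 2001.
June 2001: Jun 16 2001.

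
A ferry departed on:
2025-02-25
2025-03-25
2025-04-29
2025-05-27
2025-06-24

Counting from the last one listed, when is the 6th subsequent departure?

These are Tuesdays with 28, 35, 28, 28-day gaps.
Each is the final Tuesday of its month — 2025-04-29 is past the 28th, so '4th Tuesday' doesn't fit.
Last Tuesday of July 2025: 2025-07-29.
Last Tuesday of August 2025: 2025-08-26.
September 2025 ends with Tuesday 2025-09-30.
October 2025 ends with Tuesday 2025-10-28.
November 2025 ends with Tuesday 2025-11-25.
December 2025 ends with Tuesday 2025-12-30.

2025-12-30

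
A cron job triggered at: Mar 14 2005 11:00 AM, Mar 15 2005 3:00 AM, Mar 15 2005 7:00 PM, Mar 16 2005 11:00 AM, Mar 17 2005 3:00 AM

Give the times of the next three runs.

The interval is a steady 16 hours (16, 16, 16, 16).
Mar 17 2005 3:00 AM + 16 h = Mar 17 2005 7:00 PM.
Mar 17 2005 7:00 PM + 16 h = Mar 18 2005 11:00 AM.
Mar 18 2005 11:00 AM + 16 h = Mar 19 2005 3:00 AM.

Mar 17 2005 7:00 PM, Mar 18 2005 11:00 AM, Mar 19 2005 3:00 AM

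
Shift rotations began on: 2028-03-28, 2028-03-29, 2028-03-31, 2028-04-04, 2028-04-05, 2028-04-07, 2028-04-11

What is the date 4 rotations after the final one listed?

2028-04-19

Gaps: 1, 2, 4, 1, 2, 4 days — not constant, but cyclic with period 3.
The events fall on every Tuesday, Wednesday and Friday.
The following Wednesday is 2028-04-12.
The following Friday is 2028-04-14.
The following Tuesday is 2028-04-18.
Next Wednesday: 2028-04-19.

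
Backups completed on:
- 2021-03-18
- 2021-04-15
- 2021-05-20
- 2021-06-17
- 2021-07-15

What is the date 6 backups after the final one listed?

2022-01-20

Gaps: 28, 35, 28, 28 days — a mix of 28 and 35. Every date is a Thursday.
Each is the 3rd Thursday of its month.
August 2021 — 3rd Thursday is 2021-08-19.
3rd Thursday of September 2021: 2021-09-16.
October 2021 — 3rd Thursday is 2021-10-21.
November 2021 — 3rd Thursday is 2021-11-18.
3rd Thursday of December 2021: 2021-12-16.
January 2022 — 3rd Thursday is 2022-01-20.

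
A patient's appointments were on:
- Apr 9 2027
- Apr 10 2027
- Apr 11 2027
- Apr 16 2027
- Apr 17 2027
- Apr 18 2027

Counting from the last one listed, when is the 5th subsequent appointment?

Every event lands on a Friday or Saturday or Sunday (gaps cycle 1, 1, 5, 1, 1).
So the schedule is: every Friday, Saturday and Sunday.
Next Friday: Apr 23 2027.
The following Saturday is Apr 24 2027.
The following Sunday is Apr 25 2027.
Next Friday: Apr 30 2027.
The following Saturday is May 1 2027.

May 1 2027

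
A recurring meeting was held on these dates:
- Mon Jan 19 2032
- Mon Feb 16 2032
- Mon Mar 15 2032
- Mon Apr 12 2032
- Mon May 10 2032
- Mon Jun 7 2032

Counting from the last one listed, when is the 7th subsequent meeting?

The spacing is 28, 28, 28, 28, 28 days — always 28 days.
Mon Jun 7 2032 + 28 days = Mon Jul 5 2032.
Mon Jul 5 2032 + 28 days = Mon Aug 2 2032.
Mon Aug 2 2032 + 28 days = Mon Aug 30 2032.
Mon Aug 30 2032 + 28 days = Mon Sep 27 2032.
Mon Sep 27 2032 + 28 days = Mon Oct 25 2032.
Mon Oct 25 2032 + 28 days = Mon Nov 22 2032.
Mon Nov 22 2032 + 28 days = Mon Dec 20 2032.

Mon Dec 20 2032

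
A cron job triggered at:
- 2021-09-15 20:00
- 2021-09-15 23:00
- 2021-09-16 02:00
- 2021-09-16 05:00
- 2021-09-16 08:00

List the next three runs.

2021-09-16 11:00, 2021-09-16 14:00, 2021-09-16 17:00

Spacing: 3, 3, 3, 3 h — constant 3 h.
2021-09-16 08:00 + 3 h = 2021-09-16 11:00.
2021-09-16 11:00 + 3 h = 2021-09-16 14:00.
2021-09-16 14:00 + 3 h = 2021-09-16 17:00.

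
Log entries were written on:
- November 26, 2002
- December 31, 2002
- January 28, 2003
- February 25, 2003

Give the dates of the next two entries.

March 25, 2003; April 29, 2003

All Tuesdays; the gaps (35, 28, 28) vary with month length.
This is the last Tuesday of each month.
March 2003 ends with Tuesday March 25, 2003.
April 2003 ends with Tuesday April 29, 2003.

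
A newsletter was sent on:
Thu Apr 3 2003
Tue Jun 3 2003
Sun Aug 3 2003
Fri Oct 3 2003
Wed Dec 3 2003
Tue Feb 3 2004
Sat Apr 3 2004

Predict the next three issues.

The day-of-month is always 3 (61, 61, 61, 61, 62, 60 days between events).
So this recurs on the 3rd of every 2 months.
Next: June 2004 → Thu Jun 3 2004.
Next: August 2004 → Tue Aug 3 2004.
Next: October 2004 → Sun Oct 3 2004.

Thu Jun 3 2004, Tue Aug 3 2004, Sun Oct 3 2004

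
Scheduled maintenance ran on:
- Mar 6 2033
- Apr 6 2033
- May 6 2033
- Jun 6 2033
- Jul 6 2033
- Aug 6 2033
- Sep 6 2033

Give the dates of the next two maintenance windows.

Oct 6 2033, Nov 6 2033

The day-of-month is always 6 (31, 30, 31, 30, 31, 31 days between events).
So this recurs on the 6th of each month.
October 2033: Oct 6 2033.
Next: November 2033 → Nov 6 2033.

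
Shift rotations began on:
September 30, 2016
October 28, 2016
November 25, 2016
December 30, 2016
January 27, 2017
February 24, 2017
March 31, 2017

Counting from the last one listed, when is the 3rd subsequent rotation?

June 30, 2017

Every date is a Friday; gaps 28, 28, 35, 28, 28, 35 days.
Each is the last Friday of its month (at least one falls on the 29th or later, ruling out '4th Friday').
April 2017 ends with Friday April 28, 2017.
Last Friday of May 2017: May 26, 2017.
June 2017 ends with Friday June 30, 2017.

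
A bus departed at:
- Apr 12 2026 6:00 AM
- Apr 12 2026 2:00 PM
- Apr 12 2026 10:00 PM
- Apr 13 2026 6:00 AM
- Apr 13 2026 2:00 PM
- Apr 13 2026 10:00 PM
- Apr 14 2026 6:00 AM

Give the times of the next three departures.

Apr 14 2026 2:00 PM, Apr 14 2026 10:00 PM, Apr 15 2026 6:00 AM

The interval is a steady 8 hours (8, 8, 8, 8, 8, 8).
Apr 14 2026 6:00 AM + 8 h = Apr 14 2026 2:00 PM.
Apr 14 2026 2:00 PM + 8 h = Apr 14 2026 10:00 PM.
Apr 14 2026 10:00 PM + 8 h = Apr 15 2026 6:00 AM.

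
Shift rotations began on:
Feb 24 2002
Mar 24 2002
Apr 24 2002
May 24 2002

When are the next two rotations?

Jun 24 2002, Jul 24 2002

Each date is the 24th; the gaps (28, 31, 30) track the month lengths.
The rule is the 24th of each month.
June 2002: Jun 24 2002.
Next: July 2002 → Jul 24 2002.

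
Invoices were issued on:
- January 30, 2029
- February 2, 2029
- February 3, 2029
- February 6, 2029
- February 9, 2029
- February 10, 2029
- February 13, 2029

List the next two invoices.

Every event lands on a Tuesday or Friday or Saturday (gaps cycle 3, 1, 3, 3, 1, 3).
So the schedule is: every Tuesday, Friday and Saturday.
Next Friday: February 16, 2029.
The following Saturday is February 17, 2029.

February 16, 2029; February 17, 2029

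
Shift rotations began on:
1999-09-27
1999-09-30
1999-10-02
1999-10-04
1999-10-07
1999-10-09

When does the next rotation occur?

Every event lands on a Monday or Thursday or Saturday (gaps cycle 3, 2, 2, 3, 2).
So the schedule is: every Monday, Thursday and Saturday.
The following Monday is 1999-10-11.

1999-10-11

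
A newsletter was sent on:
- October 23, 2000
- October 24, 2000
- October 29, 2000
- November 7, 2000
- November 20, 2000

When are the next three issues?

December 7, 2000; December 28, 2000; January 22, 2001

Gaps: 1, 5, 9, 13 days — each gap is 4 larger than the previous one.
Next gap: 17 days. November 20, 2000 + 17 days = December 7, 2000.
Next gap: 21 days. December 7, 2000 + 21 days = December 28, 2000.
Next gap: 25 days. December 28, 2000 + 25 days = January 22, 2001.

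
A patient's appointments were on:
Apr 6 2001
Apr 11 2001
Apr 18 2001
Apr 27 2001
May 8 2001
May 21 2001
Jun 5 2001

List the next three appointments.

Intervals are 5, 7, 9, 11, 13, 15 days — an arithmetic progression with common difference 2.
Next gap: 17 days. Jun 5 2001 + 17 days = Jun 22 2001.
Next gap: 19 days. Jun 22 2001 + 19 days = Jul 11 2001.
Next gap: 21 days. Jul 11 2001 + 21 days = Aug 1 2001.

Jun 22 2001, Jul 11 2001, Aug 1 2001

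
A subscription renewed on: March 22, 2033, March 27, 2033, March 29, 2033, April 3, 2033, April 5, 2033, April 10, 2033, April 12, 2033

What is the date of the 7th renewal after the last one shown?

May 8, 2033

The gap pattern 5, 2, 5, 2, 5, 2 repeats every 2 events.
These are the Tuesdays and Sundays of each week.
Next Sunday: April 17, 2033.
The following Tuesday is April 19, 2033.
Next Sunday: April 24, 2033.
Next Tuesday: April 26, 2033.
Next Sunday: May 1, 2033.
The following Tuesday is May 3, 2033.
Next Sunday: May 8, 2033.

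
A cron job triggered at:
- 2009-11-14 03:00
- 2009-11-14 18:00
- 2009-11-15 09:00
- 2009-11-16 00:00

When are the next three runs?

Spacing: 15, 15, 15 h — constant 15 h.
2009-11-16 00:00 + 15 h = 2009-11-16 15:00.
2009-11-16 15:00 + 15 h = 2009-11-17 06:00.
2009-11-17 06:00 + 15 h = 2009-11-17 21:00.

2009-11-16 15:00, 2009-11-17 06:00, 2009-11-17 21:00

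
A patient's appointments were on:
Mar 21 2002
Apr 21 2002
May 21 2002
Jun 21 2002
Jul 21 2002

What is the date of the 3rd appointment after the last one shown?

Gaps: 31, 30, 31, 30 days — not constant. Every event is on the 21st of the month.
Pattern: the 21st of each month.
Next: August 2002 → Aug 21 2002.
September 2002: Sep 21 2002.
October 2002: Oct 21 2002.

Oct 21 2002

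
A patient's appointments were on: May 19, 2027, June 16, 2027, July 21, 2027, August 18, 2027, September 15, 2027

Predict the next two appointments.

October 20, 2027; November 17, 2027

Gaps: 28, 35, 28, 28 days — a mix of 28 and 35. Every date is a Wednesday.
Each is the 3rd Wednesday of its month.
October 2027 — 3rd Wednesday is October 20, 2027.
November 2027 — 3rd Wednesday is November 17, 2027.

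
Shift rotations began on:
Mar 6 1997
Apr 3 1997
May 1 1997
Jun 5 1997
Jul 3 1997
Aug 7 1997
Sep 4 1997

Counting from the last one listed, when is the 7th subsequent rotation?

These are Thursdays at 28- or 35-day spacing (28, 28, 35, 28, 35, 28).
The pattern: 1st Thursday of the month.
October 1997 — 1st Thursday is Oct 2 1997.
1st Thursday of November 1997: Nov 6 1997.
1st Thursday of December 1997: Dec 4 1997.
January 1998 — 1st Thursday is Jan 1 1998.
1st Thursday of February 1998: Feb 5 1998.
March 1998 — 1st Thursday is Mar 5 1998.
1st Thursday of April 1998: Apr 2 1998.

Apr 2 1998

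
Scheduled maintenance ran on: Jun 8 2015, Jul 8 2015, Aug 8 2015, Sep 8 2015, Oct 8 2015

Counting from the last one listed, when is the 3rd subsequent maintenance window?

Gaps: 30, 31, 31, 30 days — not constant. Every event is on the 8th of the month.
Pattern: the 8th of each month.
November 2015: Nov 8 2015.
Next: December 2015 → Dec 8 2015.
January 2016: Jan 8 2016.

Jan 8 2016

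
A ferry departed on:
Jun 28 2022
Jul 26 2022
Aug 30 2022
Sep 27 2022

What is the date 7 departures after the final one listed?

All Tuesdays; the gaps (28, 35, 28) vary with month length.
This is the last Tuesday of each month.
Last Tuesday of October 2022: Oct 25 2022.
Last Tuesday of November 2022: Nov 29 2022.
Last Tuesday of December 2022: Dec 27 2022.
Last Tuesday of January 2023: Jan 31 2023.
Last Tuesday of February 2023: Feb 28 2023.
Last Tuesday of March 2023: Mar 28 2023.
Last Tuesday of April 2023: Apr 25 2023.

Apr 25 2023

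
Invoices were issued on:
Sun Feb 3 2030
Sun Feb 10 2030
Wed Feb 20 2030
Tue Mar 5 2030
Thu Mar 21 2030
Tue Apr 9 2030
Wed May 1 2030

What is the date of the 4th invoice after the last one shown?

Tue Aug 27 2030

The spacing grows by 3 each time: 7, 10, 13, 16, 19, 22 days.
Next gap: 25 days. Wed May 1 2030 + 25 days = Sun May 26 2030.
Next gap: 28 days. Sun May 26 2030 + 28 days = Sun Jun 23 2030.
Next gap: 31 days. Sun Jun 23 2030 + 31 days = Wed Jul 24 2030.
Next gap: 34 days. Wed Jul 24 2030 + 34 days = Tue Aug 27 2030.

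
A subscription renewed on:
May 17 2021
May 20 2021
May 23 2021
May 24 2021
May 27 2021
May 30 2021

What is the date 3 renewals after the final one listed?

Jun 6 2021

The gap pattern 3, 3, 1, 3, 3 repeats every 3 events.
These are the Mondays, Thursdays and Sundays of each week.
Next Monday: May 31 2021.
Next Thursday: Jun 3 2021.
The following Sunday is Jun 6 2021.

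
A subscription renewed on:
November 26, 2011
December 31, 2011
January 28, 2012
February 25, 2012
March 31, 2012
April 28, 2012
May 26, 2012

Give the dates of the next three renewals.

These are Saturdays with 35, 28, 28, 35, 28, 28-day gaps.
Each is the final Saturday of its month — December 31, 2011 is past the 28th, so '4th Saturday' doesn't fit.
Last Saturday of June 2012: June 30, 2012.
Last Saturday of July 2012: July 28, 2012.
Last Saturday of August 2012: August 25, 2012.

June 30, 2012; July 28, 2012; August 25, 2012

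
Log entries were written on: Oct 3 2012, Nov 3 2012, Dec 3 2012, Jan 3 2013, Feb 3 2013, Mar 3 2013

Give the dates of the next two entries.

Apr 3 2013, May 3 2013

Each date is the 3rd; the gaps (31, 30, 31, 31, 28) track the month lengths.
The rule is the 3rd of each month.
Next: April 2013 → Apr 3 2013.
May 2013: May 3 2013.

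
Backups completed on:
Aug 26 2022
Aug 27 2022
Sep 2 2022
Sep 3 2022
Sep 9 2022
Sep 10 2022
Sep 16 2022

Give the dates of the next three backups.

Gaps: 1, 6, 1, 6, 1, 6 days — not constant, but cyclic with period 2.
The events fall on every Friday and Saturday.
The following Saturday is Sep 17 2022.
The following Friday is Sep 23 2022.
Next Saturday: Sep 24 2022.

Sep 17 2022, Sep 23 2022, Sep 24 2022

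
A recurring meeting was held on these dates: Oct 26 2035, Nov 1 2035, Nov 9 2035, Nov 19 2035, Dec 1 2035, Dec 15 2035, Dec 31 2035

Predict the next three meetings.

Jan 18 2036, Feb 7 2036, Feb 29 2036

Intervals are 6, 8, 10, 12, 14, 16 days — an arithmetic progression with common difference 2.
Next gap: 18 days. Dec 31 2035 + 18 days = Jan 18 2036.
Next gap: 20 days. Jan 18 2036 + 20 days = Feb 7 2036.
Next gap: 22 days. Feb 7 2036 + 22 days = Feb 29 2036.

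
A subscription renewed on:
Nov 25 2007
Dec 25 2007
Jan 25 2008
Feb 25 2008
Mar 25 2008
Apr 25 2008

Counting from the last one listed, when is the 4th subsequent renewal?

Aug 25 2008

Gaps: 30, 31, 31, 29, 31 days — not constant. Every event is on the 25th of the month.
Pattern: the 25th of each month.
May 2008: May 25 2008.
Next: June 2008 → Jun 25 2008.
July 2008: Jul 25 2008.
Next: August 2008 → Aug 25 2008.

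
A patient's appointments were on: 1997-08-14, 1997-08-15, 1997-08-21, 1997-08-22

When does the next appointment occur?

1997-08-28

Every event lands on a Thursday or Friday (gaps cycle 1, 6, 1).
So the schedule is: every Thursday and Friday.
Next Thursday: 1997-08-28.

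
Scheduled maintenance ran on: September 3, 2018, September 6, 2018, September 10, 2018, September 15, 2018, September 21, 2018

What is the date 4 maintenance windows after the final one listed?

October 25, 2018

The spacing grows by 1 each time: 3, 4, 5, 6 days.
Next gap: 7 days. September 21, 2018 + 7 days = September 28, 2018.
Next gap: 8 days. September 28, 2018 + 8 days = October 6, 2018.
Next gap: 9 days. October 6, 2018 + 9 days = October 15, 2018.
Next gap: 10 days. October 15, 2018 + 10 days = October 25, 2018.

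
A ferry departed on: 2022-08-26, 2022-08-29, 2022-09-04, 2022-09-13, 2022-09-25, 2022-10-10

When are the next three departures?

The spacing grows by 3 each time: 3, 6, 9, 12, 15 days.
Next gap: 18 days. 2022-10-10 + 18 days = 2022-10-28.
Next gap: 21 days. 2022-10-28 + 21 days = 2022-11-18.
Next gap: 24 days. 2022-11-18 + 24 days = 2022-12-12.

2022-10-28, 2022-11-18, 2022-12-12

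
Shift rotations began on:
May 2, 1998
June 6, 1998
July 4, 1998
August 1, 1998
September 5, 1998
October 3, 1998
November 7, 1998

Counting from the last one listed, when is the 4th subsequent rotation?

March 6, 1999

All dates are Saturdays, 35, 28, 28, 35, 28, 35 days apart.
Specifically, the 1st Saturday of each month.
1st Saturday of December 1998: December 5, 1998.
1st Saturday of January 1999: January 2, 1999.
1st Saturday of February 1999: February 6, 1999.
March 1999 — 1st Saturday is March 6, 1999.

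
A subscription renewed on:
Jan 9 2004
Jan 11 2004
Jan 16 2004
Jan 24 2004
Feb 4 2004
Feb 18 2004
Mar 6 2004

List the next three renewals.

Mar 26 2004, Apr 18 2004, May 14 2004

Intervals are 2, 5, 8, 11, 14, 17 days — an arithmetic progression with common difference 3.
Next gap: 20 days. Mar 6 2004 + 20 days = Mar 26 2004.
Next gap: 23 days. Mar 26 2004 + 23 days = Apr 18 2004.
Next gap: 26 days. Apr 18 2004 + 26 days = May 14 2004.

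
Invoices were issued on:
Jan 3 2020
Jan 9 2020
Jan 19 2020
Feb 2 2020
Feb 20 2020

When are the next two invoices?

Intervals are 6, 10, 14, 18 days — an arithmetic progression with common difference 4.
Next gap: 22 days. Feb 20 2020 + 22 days = Mar 13 2020.
Next gap: 26 days. Mar 13 2020 + 26 days = Apr 8 2020.

Mar 13 2020, Apr 8 2020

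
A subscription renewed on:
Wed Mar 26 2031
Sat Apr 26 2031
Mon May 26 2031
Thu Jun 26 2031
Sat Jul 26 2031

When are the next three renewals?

Tue Aug 26 2031, Fri Sep 26 2031, Sun Oct 26 2031

The day-of-month is always 26 (31, 30, 31, 30 days between events).
So this recurs on the 26th of each month.
Next: August 2031 → Tue Aug 26 2031.
September 2031: Fri Sep 26 2031.
October 2031: Sun Oct 26 2031.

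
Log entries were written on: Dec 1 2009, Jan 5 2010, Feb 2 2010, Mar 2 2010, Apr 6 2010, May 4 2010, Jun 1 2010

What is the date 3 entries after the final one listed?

All dates are Tuesdays, 35, 28, 28, 35, 28, 28 days apart.
Specifically, the 1st Tuesday of each month.
1st Tuesday of July 2010: Jul 6 2010.
1st Tuesday of August 2010: Aug 3 2010.
1st Tuesday of September 2010: Sep 7 2010.

Sep 7 2010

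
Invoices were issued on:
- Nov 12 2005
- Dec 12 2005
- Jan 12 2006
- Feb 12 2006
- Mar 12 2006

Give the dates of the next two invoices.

Apr 12 2006, May 12 2006

The day-of-month is always 12 (30, 31, 31, 28 days between events).
So this recurs on the 12th of each month.
April 2006: Apr 12 2006.
May 2006: May 12 2006.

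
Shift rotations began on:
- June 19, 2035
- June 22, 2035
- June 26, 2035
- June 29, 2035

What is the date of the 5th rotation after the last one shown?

July 17, 2035

The gap pattern 3, 4, 3 repeats every 2 events.
These are the Tuesdays and Fridays of each week.
The following Tuesday is July 3, 2035.
Next Friday: July 6, 2035.
The following Tuesday is July 10, 2035.
The following Friday is July 13, 2035.
The following Tuesday is July 17, 2035.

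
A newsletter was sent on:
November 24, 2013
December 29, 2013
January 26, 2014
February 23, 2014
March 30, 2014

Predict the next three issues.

Every date is a Sunday; gaps 35, 28, 28, 35 days.
Each is the last Sunday of its month (at least one falls on the 29th or later, ruling out '4th Sunday').
Last Sunday of April 2014: April 27, 2014.
May 2014 ends with Sunday May 25, 2014.
June 2014 ends with Sunday June 29, 2014.

April 27, 2014; May 25, 2014; June 29, 2014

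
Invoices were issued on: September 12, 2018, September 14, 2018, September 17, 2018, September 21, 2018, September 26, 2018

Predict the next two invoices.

October 2, 2018; October 9, 2018

The spacing grows by 1 each time: 2, 3, 4, 5 days.
Next gap: 6 days. September 26, 2018 + 6 days = October 2, 2018.
Next gap: 7 days. October 2, 2018 + 7 days = October 9, 2018.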